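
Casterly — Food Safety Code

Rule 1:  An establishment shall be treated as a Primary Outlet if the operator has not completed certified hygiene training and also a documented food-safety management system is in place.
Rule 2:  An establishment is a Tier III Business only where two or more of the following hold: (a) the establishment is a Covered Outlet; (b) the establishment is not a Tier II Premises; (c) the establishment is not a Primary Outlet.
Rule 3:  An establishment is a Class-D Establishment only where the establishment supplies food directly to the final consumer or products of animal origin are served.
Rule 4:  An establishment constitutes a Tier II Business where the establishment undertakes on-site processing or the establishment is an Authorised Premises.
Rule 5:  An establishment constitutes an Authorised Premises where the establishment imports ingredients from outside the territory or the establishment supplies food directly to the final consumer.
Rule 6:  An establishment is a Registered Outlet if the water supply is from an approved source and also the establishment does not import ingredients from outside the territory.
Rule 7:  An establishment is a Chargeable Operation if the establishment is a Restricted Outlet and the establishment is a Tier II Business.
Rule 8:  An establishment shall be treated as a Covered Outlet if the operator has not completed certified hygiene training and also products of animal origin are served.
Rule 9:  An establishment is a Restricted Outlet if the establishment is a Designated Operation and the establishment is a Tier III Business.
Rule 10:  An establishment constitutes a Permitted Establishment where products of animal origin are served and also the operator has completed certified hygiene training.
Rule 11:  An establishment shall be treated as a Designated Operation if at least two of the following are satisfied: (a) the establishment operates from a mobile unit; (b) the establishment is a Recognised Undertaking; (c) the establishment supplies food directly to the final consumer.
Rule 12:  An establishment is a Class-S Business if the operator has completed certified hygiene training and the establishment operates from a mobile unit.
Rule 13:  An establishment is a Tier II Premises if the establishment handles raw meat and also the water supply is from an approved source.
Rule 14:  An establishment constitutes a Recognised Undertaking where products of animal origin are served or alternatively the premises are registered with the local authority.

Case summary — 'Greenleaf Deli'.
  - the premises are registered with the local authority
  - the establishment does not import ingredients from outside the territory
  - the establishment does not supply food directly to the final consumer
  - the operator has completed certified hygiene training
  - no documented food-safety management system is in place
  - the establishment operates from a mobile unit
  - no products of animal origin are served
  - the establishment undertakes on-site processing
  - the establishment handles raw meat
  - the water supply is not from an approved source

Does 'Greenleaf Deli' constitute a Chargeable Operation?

Yes

Under rule 14: products of animal origin are served? no; or the premises are registered with the local authority? yes. So the establishment is a Recognised Undertaking.
Under rule 11: the establishment operates from a mobile unit? yes; Recognised Undertaking (rule 14)? yes; the establishment supplies food directly to the final consumer? no — 2 of 3 hold (need ≥2) → satisfied.
Under rule 8: the operator has not completed certified hygiene training? no; and products of animal origin are served? no. So the establishment is not a Covered Outlet.
Under rule 13: the establishment handles raw meat? yes; and the water supply is from an approved source? no. So the establishment is not a Tier II Premises.
Under rule 1: the operator has not completed certified hygiene training? no; and a documented food-safety management system is in place? no. So the establishment is not a Primary Outlet.
Under rule 2: Covered Outlet (rule 8)? no; not a Tier II Premises (rule 13)? yes; not a Primary Outlet (rule 1)? yes — 2 of 3 hold (need ≥2) → satisfied.
Under rule 9: Designated Operation (rule 11)? yes; and Tier III Business (rule 2)? yes. So the establishment is a Restricted Outlet.
Under rule 5: the establishment imports ingredients from outside the territory? no; or the establishment supplies food directly to the final consumer? no. So the establishment is not an Authorised Premises.
Under rule 4: the establishment undertakes on-site processing? yes; or Authorised Premises (rule 5)? no. So the establishment is a Tier II Business.
Under rule 7: Restricted Outlet (rule 9)? yes; and Tier II Business (rule 4)? yes. So the establishment is a Chargeable Operation.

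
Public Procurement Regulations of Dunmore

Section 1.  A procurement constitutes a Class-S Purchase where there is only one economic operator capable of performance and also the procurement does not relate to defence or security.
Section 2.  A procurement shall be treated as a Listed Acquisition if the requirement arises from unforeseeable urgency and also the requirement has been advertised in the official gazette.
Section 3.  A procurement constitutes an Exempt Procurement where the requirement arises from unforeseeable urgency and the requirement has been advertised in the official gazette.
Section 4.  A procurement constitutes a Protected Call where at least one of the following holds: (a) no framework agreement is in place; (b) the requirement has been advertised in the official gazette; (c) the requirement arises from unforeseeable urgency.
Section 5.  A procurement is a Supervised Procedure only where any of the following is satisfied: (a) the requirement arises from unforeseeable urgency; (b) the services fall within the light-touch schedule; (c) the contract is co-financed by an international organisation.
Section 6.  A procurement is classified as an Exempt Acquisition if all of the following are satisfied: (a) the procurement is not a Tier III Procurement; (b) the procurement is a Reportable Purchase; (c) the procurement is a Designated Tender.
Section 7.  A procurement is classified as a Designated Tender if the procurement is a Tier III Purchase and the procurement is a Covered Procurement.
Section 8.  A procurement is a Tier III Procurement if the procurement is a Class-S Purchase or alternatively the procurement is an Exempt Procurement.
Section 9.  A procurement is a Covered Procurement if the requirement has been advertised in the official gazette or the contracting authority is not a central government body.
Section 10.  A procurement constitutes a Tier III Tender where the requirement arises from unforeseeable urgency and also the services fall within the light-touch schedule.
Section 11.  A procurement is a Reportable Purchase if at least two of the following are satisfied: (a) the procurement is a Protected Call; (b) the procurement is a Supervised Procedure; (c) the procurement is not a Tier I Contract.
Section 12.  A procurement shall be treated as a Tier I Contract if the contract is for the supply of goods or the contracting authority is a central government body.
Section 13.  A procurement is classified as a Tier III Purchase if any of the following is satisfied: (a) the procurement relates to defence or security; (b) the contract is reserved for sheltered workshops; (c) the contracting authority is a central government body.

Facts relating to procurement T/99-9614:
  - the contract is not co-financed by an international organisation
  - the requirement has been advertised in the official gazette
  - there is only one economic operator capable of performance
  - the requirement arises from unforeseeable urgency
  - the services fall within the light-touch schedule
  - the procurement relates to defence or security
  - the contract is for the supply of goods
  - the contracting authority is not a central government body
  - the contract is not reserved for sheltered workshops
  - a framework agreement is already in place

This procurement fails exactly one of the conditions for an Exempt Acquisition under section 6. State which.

section 1 — Class-S Purchase: [there is only one economic operator capable of performance? yes] AND [the procurement does not relate to defence or security? no] → not satisfied.
section 3 — Exempt Procurement: [the requirement arises from unforeseeable urgency? yes] AND [the requirement has been advertised in the official gazette? yes] → satisfied.
section 8 — Tier III Procurement: [Class-S Purchase (section 1)? no] OR [Exempt Procurement (section 3)? yes] → satisfied.
section 4 — Protected Call: [no framework agreement is in place? no] OR [the requirement has been advertised in the official gazette? yes] OR [the requirement arises from unforeseeable urgency? yes] → satisfied.
section 5 — Supervised Procedure: [the requirement arises from unforeseeable urgency? yes] OR [the services fall within the light-touch schedule? yes] OR [the contract is co-financed by an international organisation? no] → satisfied.
section 12 — Tier I Contract: [the contract is for the supply of goods? yes] OR [the contracting authority is a central government body? no] → satisfied.
section 11 — Reportable Purchase: Protected Call (section 4)? yes; Supervised Procedure (section 5)? yes; not a Tier I Contract (section 12)? no — 2 of 3 hold (need ≥2) → satisfied.
section 13 — Tier III Purchase: [the procurement relates to defence or security? yes] OR [the contract is reserved for sheltered workshops? no] OR [the contracting authority is a central government body? no] → satisfied.
section 9 — Covered Procurement: [the requirement has been advertised in the official gazette? yes] OR [the contracting authority is not a central government body? yes] → satisfied.
section 7 — Designated Tender: [Tier III Purchase (section 13)? yes] AND [Covered Procurement (section 9)? yes] → satisfied.
section 6 — Exempt Acquisition: [not a Tier III Procurement (section 8)? no] AND [Reportable Purchase (section 11)? yes] AND [Designated Tender (section 7)? yes] → not satisfied.

Tier III Procurement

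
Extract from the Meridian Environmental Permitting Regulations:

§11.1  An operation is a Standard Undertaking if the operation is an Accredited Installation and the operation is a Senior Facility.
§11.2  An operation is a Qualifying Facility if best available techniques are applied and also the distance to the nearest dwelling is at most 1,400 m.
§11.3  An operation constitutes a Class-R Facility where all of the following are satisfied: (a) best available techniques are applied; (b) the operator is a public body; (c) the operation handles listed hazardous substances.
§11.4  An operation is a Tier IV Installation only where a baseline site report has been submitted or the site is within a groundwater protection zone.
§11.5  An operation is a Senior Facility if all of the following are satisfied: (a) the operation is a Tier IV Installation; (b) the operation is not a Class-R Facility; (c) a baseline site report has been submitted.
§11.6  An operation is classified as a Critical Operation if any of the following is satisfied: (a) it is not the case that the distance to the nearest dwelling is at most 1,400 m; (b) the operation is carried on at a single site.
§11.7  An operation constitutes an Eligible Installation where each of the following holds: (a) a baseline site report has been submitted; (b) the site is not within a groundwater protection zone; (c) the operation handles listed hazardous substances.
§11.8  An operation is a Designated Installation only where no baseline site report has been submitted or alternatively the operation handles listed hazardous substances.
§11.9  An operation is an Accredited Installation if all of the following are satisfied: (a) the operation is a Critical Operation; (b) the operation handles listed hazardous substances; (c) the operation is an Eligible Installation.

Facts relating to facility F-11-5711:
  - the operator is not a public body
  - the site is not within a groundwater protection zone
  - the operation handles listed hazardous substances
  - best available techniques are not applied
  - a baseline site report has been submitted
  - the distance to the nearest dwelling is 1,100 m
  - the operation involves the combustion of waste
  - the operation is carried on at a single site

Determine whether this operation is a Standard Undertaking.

§11.6 — Critical Operation: [distance to the nearest dwelling: 1,100 m ≤ 1,400 m? yes, so negated condition no] OR [the operation is carried on at a single site? yes] → satisfied.
§11.7 — Eligible Installation: [a baseline site report has been submitted? yes] AND [the site is not within a groundwater protection zone? yes] AND [the operation handles listed hazardous substances? yes] → satisfied.
§11.9 — Accredited Installation: [Critical Operation (§11.6)? yes] AND [the operation handles listed hazardous substances? yes] AND [Eligible Installation (§11.7)? yes] → satisfied.
§11.4 — Tier IV Installation: [a baseline site report has been submitted? yes] OR [the site is within a groundwater protection zone? no] → satisfied.
§11.3 — Class-R Facility: [best available techniques are applied? no] AND [the operator is a public body? no] AND [the operation handles listed hazardous substances? yes] → not satisfied.
§11.5 — Senior Facility: [Tier IV Installation (§11.4)? yes] AND [not a Class-R Facility (§11.3)? yes] AND [a baseline site report has been submitted? yes] → satisfied.
§11.1 — Standard Undertaking: [Accredited Installation (§11.9)? yes] AND [Senior Facility (§11.5)? yes] → satisfied.

Yes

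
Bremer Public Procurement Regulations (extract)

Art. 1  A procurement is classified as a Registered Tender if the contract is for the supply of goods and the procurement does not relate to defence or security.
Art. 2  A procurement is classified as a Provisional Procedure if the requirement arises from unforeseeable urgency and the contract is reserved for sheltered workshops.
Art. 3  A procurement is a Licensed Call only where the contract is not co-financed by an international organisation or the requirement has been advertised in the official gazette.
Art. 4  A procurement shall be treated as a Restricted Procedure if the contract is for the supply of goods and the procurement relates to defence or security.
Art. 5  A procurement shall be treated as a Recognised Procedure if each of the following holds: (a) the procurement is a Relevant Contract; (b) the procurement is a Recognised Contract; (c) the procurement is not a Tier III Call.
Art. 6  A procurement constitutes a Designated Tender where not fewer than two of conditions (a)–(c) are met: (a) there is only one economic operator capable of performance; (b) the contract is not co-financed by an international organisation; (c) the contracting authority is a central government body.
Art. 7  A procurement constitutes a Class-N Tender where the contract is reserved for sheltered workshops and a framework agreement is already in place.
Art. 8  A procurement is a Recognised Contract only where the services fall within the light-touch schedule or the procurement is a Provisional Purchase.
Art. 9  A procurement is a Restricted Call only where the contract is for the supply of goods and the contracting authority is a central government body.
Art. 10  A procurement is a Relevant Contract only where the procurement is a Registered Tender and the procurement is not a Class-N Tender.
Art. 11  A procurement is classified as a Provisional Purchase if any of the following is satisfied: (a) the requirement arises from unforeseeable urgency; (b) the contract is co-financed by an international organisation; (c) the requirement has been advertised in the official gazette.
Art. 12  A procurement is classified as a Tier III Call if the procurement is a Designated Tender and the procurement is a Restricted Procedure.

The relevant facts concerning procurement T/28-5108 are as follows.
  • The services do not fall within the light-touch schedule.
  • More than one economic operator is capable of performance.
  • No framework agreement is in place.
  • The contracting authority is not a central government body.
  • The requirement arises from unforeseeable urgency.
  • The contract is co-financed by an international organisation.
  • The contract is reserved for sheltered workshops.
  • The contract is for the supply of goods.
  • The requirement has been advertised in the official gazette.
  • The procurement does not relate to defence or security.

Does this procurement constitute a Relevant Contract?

article 1 — Registered Tender: [the contract is for the supply of goods? yes] AND [the procurement does not relate to defence or security? yes] → satisfied.
article 7 — Class-N Tender: [the contract is reserved for sheltered workshops? yes] AND [a framework agreement is already in place? no] → not satisfied.
article 10 — Relevant Contract: [Registered Tender (article 1)? yes] AND [not a Class-N Tender (article 7)? yes] → satisfied.

Yes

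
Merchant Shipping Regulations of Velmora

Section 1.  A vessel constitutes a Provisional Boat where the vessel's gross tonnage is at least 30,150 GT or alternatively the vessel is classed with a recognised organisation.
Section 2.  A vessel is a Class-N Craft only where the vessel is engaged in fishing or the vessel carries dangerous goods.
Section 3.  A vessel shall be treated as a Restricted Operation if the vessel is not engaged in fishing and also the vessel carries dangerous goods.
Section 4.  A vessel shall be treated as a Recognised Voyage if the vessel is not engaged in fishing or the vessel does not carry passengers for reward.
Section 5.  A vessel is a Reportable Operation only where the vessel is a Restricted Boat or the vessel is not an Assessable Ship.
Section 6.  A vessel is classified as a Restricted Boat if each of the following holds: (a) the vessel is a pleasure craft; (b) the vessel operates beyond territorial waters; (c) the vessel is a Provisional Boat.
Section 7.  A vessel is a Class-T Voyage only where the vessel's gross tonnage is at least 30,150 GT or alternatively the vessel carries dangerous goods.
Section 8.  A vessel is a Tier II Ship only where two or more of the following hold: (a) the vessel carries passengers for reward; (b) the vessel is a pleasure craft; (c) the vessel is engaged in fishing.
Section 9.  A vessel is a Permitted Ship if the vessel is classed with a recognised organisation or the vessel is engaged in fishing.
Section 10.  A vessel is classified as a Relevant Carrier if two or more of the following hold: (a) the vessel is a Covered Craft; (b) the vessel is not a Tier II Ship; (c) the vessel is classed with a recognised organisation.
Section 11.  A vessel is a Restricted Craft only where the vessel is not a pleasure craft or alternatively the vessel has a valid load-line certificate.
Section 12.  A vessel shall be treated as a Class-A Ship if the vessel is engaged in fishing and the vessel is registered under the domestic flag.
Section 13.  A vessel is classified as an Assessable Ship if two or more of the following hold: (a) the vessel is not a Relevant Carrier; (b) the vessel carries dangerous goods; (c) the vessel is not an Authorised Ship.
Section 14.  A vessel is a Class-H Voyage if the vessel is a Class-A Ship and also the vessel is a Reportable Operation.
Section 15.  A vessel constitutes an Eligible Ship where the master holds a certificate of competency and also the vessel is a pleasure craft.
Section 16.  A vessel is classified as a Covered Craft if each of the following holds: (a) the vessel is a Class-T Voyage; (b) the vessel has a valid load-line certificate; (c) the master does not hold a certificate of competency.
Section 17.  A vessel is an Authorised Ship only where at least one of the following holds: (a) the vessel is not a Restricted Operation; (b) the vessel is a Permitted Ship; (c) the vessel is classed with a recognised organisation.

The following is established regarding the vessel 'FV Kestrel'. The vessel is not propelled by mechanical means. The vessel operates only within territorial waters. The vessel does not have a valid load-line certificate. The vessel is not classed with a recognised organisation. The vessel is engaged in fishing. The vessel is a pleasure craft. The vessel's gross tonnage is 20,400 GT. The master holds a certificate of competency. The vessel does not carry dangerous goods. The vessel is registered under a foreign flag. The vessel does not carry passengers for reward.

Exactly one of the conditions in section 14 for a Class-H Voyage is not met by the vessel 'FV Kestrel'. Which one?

Class-A Ship

Under section 12: the vessel is engaged in fishing? yes; and the vessel is registered under the domestic flag? no. So the vessel is not a Class-A Ship.
Under section 1: vessel's gross tonnage: 20,400 GT ≥ 30,150 GT? no; or the vessel is classed with a recognised organisation? no. So the vessel is not a Provisional Boat.
Under section 6: the vessel is a pleasure craft? yes; and the vessel operates beyond territorial waters? no; and Provisional Boat (section 1)? no. So the vessel is not a Restricted Boat.
Under section 7: vessel's gross tonnage: 20,400 GT ≥ 30,150 GT? no; or the vessel carries dangerous goods? no. So the vessel is not a Class-T Voyage.
Under section 16: Class-T Voyage (section 7)? no; and the vessel has a valid load-line certificate? no; and the master does not hold a certificate of competency? no. So the vessel is not a Covered Craft.
Under section 8: the vessel carries passengers for reward? no; the vessel is a pleasure craft? yes; the vessel is engaged in fishing? yes — 2 of 3 hold (need ≥2) → satisfied.
Under section 10: Covered Craft (section 16)? no; not a Tier II Ship (section 8)? no; the vessel is classed with a recognised organisation? no — 0 of 3 hold (need ≥2) → not satisfied.
Under section 3: the vessel is not engaged in fishing? no; and the vessel carries dangerous goods? no. So the vessel is not a Restricted Operation.
Under section 9: the vessel is classed with a recognised organisation? no; or the vessel is engaged in fishing? yes. So the vessel is a Permitted Ship.
Under section 17: not a Restricted Operation (section 3)? yes; or Permitted Ship (section 9)? yes; or the vessel is classed with a recognised organisation? no. So the vessel is an Authorised Ship.
Under section 13: not a Relevant Carrier (section 10)? yes; the vessel carries dangerous goods? no; not an Authorised Ship (section 17)? no — 1 of 3 hold (need ≥2) → not satisfied.
Under section 5: Restricted Boat (section 6)? no; or not an Assessable Ship (section 13)? yes. So the vessel is a Reportable Operation.
Under section 14: Class-A Ship (section 12)? no; and Reportable Operation (section 5)? yes. So the vessel is not a Class-H Voyage.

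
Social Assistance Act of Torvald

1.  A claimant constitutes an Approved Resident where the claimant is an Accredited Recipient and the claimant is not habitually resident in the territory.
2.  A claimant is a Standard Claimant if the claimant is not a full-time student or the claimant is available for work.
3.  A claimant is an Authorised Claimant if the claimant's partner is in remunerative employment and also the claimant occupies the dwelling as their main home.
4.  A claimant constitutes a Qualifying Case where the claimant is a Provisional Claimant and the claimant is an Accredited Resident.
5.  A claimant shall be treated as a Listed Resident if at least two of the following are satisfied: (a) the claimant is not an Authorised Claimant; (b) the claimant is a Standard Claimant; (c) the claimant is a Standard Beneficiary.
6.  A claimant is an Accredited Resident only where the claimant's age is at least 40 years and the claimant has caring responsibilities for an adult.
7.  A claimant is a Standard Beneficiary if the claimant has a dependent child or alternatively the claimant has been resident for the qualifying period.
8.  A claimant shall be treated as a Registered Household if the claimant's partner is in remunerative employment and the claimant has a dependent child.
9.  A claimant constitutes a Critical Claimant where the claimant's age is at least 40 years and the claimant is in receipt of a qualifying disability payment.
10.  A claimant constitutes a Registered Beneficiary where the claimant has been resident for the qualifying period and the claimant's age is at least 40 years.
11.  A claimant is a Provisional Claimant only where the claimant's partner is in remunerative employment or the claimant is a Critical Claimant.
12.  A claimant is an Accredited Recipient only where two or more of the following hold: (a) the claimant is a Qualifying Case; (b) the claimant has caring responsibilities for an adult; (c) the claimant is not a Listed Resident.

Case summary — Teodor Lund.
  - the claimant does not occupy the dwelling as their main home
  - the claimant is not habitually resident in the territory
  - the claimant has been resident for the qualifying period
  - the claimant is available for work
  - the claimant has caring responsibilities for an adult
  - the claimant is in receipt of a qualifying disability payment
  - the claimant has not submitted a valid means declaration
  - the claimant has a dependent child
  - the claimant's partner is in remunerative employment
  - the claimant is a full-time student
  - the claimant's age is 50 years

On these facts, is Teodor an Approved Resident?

Under paragraph 9: claimant's age: 50 years ≥ 40 years? yes; and the claimant is in receipt of a qualifying disability payment? yes. So the claimant is a Critical Claimant.
Under paragraph 11: the claimant's partner is in remunerative employment? yes; or Critical Claimant (paragraph 9)? yes. So the claimant is a Provisional Claimant.
Under paragraph 6: claimant's age: 50 years ≥ 40 years? yes; and the claimant has caring responsibilities for an adult? yes. So the claimant is an Accredited Resident.
Under paragraph 4: Provisional Claimant (paragraph 11)? yes; and Accredited Resident (paragraph 6)? yes. So the claimant is a Qualifying Case.
Under paragraph 3: the claimant's partner is in remunerative employment? yes; and the claimant occupies the dwelling as their main home? no. So the claimant is not an Authorised Claimant.
Under paragraph 2: the claimant is not a full-time student? no; or the claimant is available for work? yes. So the claimant is a Standard Claimant.
Under paragraph 7: the claimant has a dependent child? yes; or the claimant has been resident for the qualifying period? yes. So the claimant is a Standard Beneficiary.
Under paragraph 5: not an Authorised Claimant (paragraph 3)? yes; Standard Claimant (paragraph 2)? yes; Standard Beneficiary (paragraph 7)? yes — 3 of 3 hold (need ≥2) → satisfied.
Under paragraph 12: Qualifying Case (paragraph 4)? yes; the claimant has caring responsibilities for an adult? yes; not a Listed Resident (paragraph 5)? no — 2 of 3 hold (need ≥2) → satisfied.
Under paragraph 1: Accredited Recipient (paragraph 12)? yes; and the claimant is not habitually resident in the territory? yes. So the claimant is an Approved Resident.

Yes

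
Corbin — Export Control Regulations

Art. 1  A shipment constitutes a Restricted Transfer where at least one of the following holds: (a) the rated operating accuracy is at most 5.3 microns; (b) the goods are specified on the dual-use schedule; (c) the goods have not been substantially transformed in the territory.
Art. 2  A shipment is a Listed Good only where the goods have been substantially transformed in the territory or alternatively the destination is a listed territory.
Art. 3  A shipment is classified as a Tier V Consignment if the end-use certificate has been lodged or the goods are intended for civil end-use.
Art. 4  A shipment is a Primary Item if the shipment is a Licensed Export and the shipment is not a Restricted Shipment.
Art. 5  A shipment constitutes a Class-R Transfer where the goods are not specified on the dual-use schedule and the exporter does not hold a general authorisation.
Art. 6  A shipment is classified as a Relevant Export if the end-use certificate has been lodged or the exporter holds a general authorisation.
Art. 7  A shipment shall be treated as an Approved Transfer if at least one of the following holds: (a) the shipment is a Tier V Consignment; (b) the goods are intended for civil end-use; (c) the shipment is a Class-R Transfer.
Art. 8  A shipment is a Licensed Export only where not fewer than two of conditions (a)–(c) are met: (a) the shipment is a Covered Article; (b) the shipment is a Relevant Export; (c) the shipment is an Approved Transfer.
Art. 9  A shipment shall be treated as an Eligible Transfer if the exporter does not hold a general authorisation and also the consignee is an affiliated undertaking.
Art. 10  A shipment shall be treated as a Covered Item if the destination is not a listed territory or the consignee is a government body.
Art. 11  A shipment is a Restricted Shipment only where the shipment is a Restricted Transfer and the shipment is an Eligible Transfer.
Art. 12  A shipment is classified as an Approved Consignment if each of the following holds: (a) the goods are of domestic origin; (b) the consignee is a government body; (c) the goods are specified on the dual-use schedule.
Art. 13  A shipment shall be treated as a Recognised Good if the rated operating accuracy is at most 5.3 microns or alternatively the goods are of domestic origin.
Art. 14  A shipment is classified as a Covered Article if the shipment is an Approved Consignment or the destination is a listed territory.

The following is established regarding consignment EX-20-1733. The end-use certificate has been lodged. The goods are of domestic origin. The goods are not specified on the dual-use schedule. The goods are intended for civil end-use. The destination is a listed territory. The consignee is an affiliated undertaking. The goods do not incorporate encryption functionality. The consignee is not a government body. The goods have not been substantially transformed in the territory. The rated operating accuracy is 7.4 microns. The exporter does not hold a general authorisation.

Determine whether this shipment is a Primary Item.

No

article 12 — Approved Consignment: [the goods are of domestic origin? yes] AND [the consignee is a government body? no] AND [the goods are specified on the dual-use schedule? no] → not satisfied.
article 14 — Covered Article: [Approved Consignment (article 12)? no] OR [the destination is a listed territory? yes] → satisfied.
article 6 — Relevant Export: [the end-use certificate has been lodged? yes] OR [the exporter holds a general authorisation? no] → satisfied.
article 3 — Tier V Consignment: [the end-use certificate has been lodged? yes] OR [the goods are intended for civil end-use? yes] → satisfied.
article 5 — Class-R Transfer: [the goods are not specified on the dual-use schedule? yes] AND [the exporter does not hold a general authorisation? yes] → satisfied.
article 7 — Approved Transfer: [Tier V Consignment (article 3)? yes] OR [the goods are intended for civil end-use? yes] OR [Class-R Transfer (article 5)? yes] → satisfied.
article 8 — Licensed Export: Covered Article (article 14)? yes; Relevant Export (article 6)? yes; Approved Transfer (article 7)? yes — 3 of 3 hold (need ≥2) → satisfied.
article 1 — Restricted Transfer: [rated operating accuracy: 7.4 microns ≤ 5.3 microns? no] OR [the goods are specified on the dual-use schedule? no] OR [the goods have not been substantially transformed in the territory? yes] → satisfied.
article 9 — Eligible Transfer: [the exporter does not hold a general authorisation? yes] AND [the consignee is an affiliated undertaking? yes] → satisfied.
article 11 — Restricted Shipment: [Restricted Transfer (article 1)? yes] AND [Eligible Transfer (article 9)? yes] → satisfied.
article 4 — Primary Item: [Licensed Export (article 8)? yes] AND [not a Restricted Shipment (article 11)? no] → not satisfied.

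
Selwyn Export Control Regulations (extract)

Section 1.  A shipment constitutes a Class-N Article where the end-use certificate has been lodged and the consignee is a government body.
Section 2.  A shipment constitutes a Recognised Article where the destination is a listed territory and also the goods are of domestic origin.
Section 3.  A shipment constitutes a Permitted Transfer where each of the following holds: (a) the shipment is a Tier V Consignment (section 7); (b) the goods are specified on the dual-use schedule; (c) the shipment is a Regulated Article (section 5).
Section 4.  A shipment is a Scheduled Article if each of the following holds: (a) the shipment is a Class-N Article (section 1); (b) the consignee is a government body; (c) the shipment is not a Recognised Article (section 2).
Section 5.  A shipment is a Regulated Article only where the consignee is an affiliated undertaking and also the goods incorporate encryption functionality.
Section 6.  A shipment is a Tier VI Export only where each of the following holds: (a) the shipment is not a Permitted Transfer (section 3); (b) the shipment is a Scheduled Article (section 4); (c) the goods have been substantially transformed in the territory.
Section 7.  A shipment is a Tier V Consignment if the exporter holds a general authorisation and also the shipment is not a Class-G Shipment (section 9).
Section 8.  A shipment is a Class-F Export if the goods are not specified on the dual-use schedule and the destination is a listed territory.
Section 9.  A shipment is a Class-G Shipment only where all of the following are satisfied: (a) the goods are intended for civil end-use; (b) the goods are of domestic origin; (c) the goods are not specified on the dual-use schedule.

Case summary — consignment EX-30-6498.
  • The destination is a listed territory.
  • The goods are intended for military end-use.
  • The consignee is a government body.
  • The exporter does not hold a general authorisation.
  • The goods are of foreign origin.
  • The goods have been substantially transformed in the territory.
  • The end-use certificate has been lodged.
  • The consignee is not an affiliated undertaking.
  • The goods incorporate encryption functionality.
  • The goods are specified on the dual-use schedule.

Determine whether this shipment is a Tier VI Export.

Yes

section 9 — Class-G Shipment: [the goods are intended for civil end-use? no] AND [the goods are of domestic origin? no] AND [the goods are not specified on the dual-use schedule? no] → not satisfied.
section 7 — Tier V Consignment: [the exporter holds a general authorisation? no] AND [not a Class-G Shipment (section 9)? yes] → not satisfied.
section 5 — Regulated Article: [the consignee is an affiliated undertaking? no] AND [the goods incorporate encryption functionality? yes] → not satisfied.
section 3 — Permitted Transfer: [Tier V Consignment (section 7)? no] AND [the goods are specified on the dual-use schedule? yes] AND [Regulated Article (section 5)? no] → not satisfied.
section 1 — Class-N Article: [the end-use certificate has been lodged? yes] AND [the consignee is a government body? yes] → satisfied.
section 2 — Recognised Article: [the destination is a listed territory? yes] AND [the goods are of domestic origin? no] → not satisfied.
section 4 — Scheduled Article: [Class-N Article (section 1)? yes] AND [the consignee is a government body? yes] AND [not a Recognised Article (section 2)? yes] → satisfied.
section 6 — Tier VI Export: [not a Permitted Transfer (section 3)? yes] AND [Scheduled Article (section 4)? yes] AND [the goods have been substantially transformed in the territory? yes] → satisfied.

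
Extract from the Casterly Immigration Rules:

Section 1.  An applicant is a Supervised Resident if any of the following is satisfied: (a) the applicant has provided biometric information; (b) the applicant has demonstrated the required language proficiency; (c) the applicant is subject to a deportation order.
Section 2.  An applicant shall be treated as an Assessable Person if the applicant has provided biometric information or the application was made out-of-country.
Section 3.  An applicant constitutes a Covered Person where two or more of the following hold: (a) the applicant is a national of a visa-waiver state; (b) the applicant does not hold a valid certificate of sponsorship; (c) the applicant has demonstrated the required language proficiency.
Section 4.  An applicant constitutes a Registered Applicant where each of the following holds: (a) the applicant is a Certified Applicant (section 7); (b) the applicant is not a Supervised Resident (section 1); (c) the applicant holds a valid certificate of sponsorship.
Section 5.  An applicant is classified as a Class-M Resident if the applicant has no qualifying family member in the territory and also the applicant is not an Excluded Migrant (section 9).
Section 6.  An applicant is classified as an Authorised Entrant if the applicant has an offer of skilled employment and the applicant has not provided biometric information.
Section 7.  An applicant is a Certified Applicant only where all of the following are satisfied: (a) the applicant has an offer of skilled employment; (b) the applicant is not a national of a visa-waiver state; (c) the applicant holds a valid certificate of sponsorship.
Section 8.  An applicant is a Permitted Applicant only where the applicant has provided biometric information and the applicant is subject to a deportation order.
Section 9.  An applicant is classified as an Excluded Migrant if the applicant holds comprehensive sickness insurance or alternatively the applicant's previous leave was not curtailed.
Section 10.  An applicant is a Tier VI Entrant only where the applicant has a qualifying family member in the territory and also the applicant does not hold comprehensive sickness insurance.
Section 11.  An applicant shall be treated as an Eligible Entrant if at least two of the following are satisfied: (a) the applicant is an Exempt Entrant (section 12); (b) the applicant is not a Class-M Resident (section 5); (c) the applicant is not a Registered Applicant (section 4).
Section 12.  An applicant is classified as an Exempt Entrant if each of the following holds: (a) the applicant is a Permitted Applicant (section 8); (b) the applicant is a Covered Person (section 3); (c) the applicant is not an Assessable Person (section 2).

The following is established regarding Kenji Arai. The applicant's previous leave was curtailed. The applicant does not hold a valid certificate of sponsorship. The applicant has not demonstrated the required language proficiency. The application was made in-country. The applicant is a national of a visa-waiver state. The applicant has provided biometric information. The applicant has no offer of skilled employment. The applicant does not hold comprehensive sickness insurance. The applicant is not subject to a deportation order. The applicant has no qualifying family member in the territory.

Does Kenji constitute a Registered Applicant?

section 7 — Certified Applicant: [the applicant has an offer of skilled employment? no] AND [the applicant is not a national of a visa-waiver state? no] AND [the applicant holds a valid certificate of sponsorship? no] → not satisfied.
section 1 — Supervised Resident: [the applicant has provided biometric information? yes] OR [the applicant has demonstrated the required language proficiency? no] OR [the applicant is subject to a deportation order? no] → satisfied.
section 4 — Registered Applicant: [Certified Applicant (section 7)? no] AND [not a Supervised Resident (section 1)? no] AND [the applicant holds a valid certificate of sponsorship? no] → not satisfied.

No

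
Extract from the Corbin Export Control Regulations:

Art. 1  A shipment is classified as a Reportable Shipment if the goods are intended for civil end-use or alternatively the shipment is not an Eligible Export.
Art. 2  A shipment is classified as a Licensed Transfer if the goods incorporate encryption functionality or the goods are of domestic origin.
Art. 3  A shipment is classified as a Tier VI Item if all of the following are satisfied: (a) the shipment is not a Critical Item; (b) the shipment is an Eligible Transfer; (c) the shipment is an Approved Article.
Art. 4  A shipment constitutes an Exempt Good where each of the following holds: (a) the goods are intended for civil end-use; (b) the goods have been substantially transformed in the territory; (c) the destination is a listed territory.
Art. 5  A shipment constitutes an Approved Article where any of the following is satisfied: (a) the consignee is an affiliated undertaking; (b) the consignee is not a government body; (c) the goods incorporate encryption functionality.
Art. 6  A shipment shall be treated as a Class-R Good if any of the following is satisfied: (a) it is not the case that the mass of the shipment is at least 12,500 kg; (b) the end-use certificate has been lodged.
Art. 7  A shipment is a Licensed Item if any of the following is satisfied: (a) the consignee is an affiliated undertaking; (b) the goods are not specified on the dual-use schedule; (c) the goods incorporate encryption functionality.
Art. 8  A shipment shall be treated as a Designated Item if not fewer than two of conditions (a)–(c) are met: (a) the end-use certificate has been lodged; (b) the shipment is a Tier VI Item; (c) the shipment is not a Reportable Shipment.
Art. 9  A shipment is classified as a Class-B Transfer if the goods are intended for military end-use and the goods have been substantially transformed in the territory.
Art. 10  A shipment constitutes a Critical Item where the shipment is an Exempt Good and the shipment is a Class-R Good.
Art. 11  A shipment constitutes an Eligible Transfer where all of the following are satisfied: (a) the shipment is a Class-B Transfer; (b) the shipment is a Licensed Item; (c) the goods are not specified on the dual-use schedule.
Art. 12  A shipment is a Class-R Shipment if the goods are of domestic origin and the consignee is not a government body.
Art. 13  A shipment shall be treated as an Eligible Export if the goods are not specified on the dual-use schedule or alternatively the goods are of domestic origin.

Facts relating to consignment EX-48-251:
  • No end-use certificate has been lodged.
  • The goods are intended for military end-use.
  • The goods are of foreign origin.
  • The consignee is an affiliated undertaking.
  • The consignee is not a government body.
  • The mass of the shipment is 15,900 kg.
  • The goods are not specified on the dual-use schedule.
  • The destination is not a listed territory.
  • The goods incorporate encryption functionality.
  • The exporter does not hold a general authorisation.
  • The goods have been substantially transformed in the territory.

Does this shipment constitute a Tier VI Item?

Under article 4: the goods are intended for civil end-use? no; and the goods have been substantially transformed in the territory? yes; and the destination is a listed territory? no. So the shipment is not an Exempt Good.
Under article 6: mass of the shipment: 15,900 kg ≥ 12,500 kg? yes, so negated condition no; or the end-use certificate has been lodged? no. So the shipment is not a Class-R Good.
Under article 10: Exempt Good (article 4)? no; and Class-R Good (article 6)? no. So the shipment is not a Critical Item.
Under article 9: the goods are intended for military end-use? yes; and the goods have been substantially transformed in the territory? yes. So the shipment is a Class-B Transfer.
Under article 7: the consignee is an affiliated undertaking? yes; or the goods are not specified on the dual-use schedule? yes; or the goods incorporate encryption functionality? yes. So the shipment is a Licensed Item.
Under article 11: Class-B Transfer (article 9)? yes; and Licensed Item (article 7)? yes; and the goods are not specified on the dual-use schedule? yes. So the shipment is an Eligible Transfer.
Under article 5: the consignee is an affiliated undertaking? yes; or the consignee is not a government body? yes; or the goods incorporate encryption functionality? yes. So the shipment is an Approved Article.
Under article 3: not a Critical Item (article 10)? yes; and Eligible Transfer (article 11)? yes; and Approved Article (article 5)? yes. So the shipment is a Tier VI Item.

Yes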